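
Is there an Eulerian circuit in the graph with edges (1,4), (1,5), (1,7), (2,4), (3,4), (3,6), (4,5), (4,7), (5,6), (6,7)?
No (6 vertices have odd degree: {1, 2, 4, 5, 6, 7}; Eulerian circuit requires 0)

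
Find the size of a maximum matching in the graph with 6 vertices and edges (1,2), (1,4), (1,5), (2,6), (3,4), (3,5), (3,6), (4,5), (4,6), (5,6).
3 (matching: (1,4), (2,6), (3,5); upper bound floor(n/2) = floor(6/2) = 3)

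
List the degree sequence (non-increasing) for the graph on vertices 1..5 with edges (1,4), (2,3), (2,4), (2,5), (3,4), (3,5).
[3, 3, 3, 2, 1] (degrees: deg(1)=1, deg(2)=3, deg(3)=3, deg(4)=3, deg(5)=2)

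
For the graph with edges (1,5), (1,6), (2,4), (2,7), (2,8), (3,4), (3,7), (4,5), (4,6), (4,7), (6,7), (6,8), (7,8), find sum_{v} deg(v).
26 (handshake: sum of degrees = 2|E| = 2 x 13 = 26)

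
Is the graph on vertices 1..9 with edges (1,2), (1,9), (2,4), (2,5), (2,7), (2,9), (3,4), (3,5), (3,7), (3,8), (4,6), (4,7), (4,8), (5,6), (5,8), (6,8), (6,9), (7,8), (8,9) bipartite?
No (odd cycle of length 3: 2 -> 1 -> 9 -> 2)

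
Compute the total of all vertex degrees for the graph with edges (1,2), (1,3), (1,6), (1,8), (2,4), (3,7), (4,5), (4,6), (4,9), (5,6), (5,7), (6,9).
24 (handshake: sum of degrees = 2|E| = 2 x 12 = 24)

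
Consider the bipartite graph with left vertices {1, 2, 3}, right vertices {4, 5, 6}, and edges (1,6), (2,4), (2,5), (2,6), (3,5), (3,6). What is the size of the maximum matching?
3 (matching: (1,6), (2,4), (3,5); upper bound min(|L|,|R|) = min(3,3) = 3)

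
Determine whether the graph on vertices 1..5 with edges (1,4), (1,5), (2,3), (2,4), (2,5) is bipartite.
Yes. Partition: {1, 2}, {3, 4, 5}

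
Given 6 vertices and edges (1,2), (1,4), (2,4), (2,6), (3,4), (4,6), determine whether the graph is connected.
No, it has 2 components: {1, 2, 3, 4, 6}, {5}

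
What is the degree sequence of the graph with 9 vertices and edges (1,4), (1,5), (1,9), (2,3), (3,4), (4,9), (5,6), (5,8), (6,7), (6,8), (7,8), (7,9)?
[3, 3, 3, 3, 3, 3, 3, 2, 1] (degrees: deg(1)=3, deg(2)=1, deg(3)=2, deg(4)=3, deg(5)=3, deg(6)=3, deg(7)=3, deg(8)=3, deg(9)=3)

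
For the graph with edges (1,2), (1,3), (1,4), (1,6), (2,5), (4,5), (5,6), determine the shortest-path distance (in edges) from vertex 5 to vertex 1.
2 (path: 5 -> 6 -> 1, 2 edges)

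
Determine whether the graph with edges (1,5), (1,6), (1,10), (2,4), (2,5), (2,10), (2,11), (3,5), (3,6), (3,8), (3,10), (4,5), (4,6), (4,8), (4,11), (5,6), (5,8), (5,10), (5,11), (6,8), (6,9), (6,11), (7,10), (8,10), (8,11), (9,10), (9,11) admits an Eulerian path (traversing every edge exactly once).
No (6 vertices have odd degree: {1, 4, 6, 7, 9, 10}; Eulerian path requires 0 or 2)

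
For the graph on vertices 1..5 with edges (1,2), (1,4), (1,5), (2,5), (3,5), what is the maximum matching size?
2 (matching: (1,4), (3,5); upper bound floor(n/2) = floor(5/2) = 2)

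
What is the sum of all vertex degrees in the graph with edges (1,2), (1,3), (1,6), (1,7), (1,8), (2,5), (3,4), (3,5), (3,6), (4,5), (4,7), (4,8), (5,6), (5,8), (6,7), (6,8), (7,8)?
34 (handshake: sum of degrees = 2|E| = 2 x 17 = 34)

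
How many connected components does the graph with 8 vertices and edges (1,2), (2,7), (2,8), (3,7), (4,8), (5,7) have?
2 (components: {1, 2, 3, 4, 5, 7, 8}, {6})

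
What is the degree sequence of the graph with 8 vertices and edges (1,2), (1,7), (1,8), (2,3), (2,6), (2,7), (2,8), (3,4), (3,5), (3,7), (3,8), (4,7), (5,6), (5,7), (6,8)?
[5, 5, 5, 4, 3, 3, 3, 2] (degrees: deg(1)=3, deg(2)=5, deg(3)=5, deg(4)=2, deg(5)=3, deg(6)=3, deg(7)=5, deg(8)=4)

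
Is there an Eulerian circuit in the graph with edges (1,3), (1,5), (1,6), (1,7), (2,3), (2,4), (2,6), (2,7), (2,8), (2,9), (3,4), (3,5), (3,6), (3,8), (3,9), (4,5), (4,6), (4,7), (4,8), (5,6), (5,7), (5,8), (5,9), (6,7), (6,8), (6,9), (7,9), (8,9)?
No (2 vertices have odd degree: {3, 5}; Eulerian circuit requires 0)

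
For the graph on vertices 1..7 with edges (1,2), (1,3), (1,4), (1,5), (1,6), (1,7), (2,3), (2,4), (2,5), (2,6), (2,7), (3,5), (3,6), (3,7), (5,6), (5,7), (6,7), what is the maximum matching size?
3 (matching: (1,6), (2,4), (5,7); upper bound floor(n/2) = floor(7/2) = 3)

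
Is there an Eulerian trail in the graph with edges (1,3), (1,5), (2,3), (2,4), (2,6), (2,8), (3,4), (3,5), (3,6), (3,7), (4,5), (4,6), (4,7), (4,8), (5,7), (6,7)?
Yes — and in fact it has an Eulerian circuit (the graph is connected and all 8 vertices have even degree)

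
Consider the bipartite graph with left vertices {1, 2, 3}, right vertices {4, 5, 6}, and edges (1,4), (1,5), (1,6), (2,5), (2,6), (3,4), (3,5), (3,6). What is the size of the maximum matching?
3 (matching: (1,6), (2,5), (3,4); upper bound min(|L|,|R|) = min(3,3) = 3)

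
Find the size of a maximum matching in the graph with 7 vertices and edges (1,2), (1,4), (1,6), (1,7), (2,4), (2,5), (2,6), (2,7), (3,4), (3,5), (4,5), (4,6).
3 (matching: (2,7), (3,5), (4,6); upper bound floor(n/2) = floor(7/2) = 3)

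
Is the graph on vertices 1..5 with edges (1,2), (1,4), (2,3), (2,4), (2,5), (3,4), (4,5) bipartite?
No (odd cycle of length 3: 4 -> 1 -> 2 -> 4)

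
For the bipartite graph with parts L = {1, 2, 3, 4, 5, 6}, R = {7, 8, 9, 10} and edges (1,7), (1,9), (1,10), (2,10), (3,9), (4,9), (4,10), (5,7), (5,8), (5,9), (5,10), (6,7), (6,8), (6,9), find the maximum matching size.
4 (matching: (1,10), (3,9), (5,8), (6,7); upper bound min(|L|,|R|) = min(6,4) = 4)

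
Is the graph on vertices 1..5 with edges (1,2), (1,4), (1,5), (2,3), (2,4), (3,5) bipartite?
No (odd cycle of length 3: 2 -> 1 -> 4 -> 2)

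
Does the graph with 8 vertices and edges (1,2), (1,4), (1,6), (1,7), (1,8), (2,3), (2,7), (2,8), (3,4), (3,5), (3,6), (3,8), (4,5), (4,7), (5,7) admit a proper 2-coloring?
No (odd cycle of length 3: 8 -> 1 -> 2 -> 8)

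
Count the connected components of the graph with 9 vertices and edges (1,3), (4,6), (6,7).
6 (components: {1, 3}, {2}, {4, 6, 7}, {5}, {8}, {9})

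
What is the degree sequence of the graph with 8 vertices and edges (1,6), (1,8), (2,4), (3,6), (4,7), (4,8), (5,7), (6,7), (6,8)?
[4, 3, 3, 3, 2, 1, 1, 1] (degrees: deg(1)=2, deg(2)=1, deg(3)=1, deg(4)=3, deg(5)=1, deg(6)=4, deg(7)=3, deg(8)=3)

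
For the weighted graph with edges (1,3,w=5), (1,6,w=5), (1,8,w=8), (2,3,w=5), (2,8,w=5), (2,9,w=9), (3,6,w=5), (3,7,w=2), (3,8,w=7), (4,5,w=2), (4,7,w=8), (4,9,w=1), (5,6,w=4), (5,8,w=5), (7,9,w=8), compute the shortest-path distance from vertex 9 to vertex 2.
9 (path: 9 -> 2; weights 9 = 9)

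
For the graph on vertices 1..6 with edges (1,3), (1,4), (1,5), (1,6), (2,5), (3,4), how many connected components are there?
1 (components: {1, 2, 3, 4, 5, 6})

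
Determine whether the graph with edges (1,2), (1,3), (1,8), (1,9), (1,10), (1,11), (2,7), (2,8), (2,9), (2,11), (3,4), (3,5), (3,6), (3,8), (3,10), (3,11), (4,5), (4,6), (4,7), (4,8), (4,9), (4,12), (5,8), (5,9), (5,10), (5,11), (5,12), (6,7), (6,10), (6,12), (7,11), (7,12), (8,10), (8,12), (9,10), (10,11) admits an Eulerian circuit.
No (10 vertices have odd degree: {2, 3, 4, 5, 6, 7, 8, 9, 10, 12}; Eulerian circuit requires 0)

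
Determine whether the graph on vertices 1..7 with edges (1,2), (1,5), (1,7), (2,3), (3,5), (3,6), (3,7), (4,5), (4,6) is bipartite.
Yes. Partition: {1, 3, 4}, {2, 5, 6, 7}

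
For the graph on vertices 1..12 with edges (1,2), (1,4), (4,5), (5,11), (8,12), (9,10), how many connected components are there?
6 (components: {1, 2, 4, 5, 11}, {3}, {6}, {7}, {8, 12}, {9, 10})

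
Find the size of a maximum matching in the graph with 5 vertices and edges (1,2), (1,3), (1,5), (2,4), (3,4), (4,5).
2 (matching: (1,5), (2,4); upper bound floor(n/2) = floor(5/2) = 2)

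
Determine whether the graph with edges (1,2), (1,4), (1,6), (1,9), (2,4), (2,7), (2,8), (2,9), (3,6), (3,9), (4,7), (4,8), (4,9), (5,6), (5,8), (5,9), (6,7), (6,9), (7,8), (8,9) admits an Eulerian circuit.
No (6 vertices have odd degree: {2, 4, 5, 6, 8, 9}; Eulerian circuit requires 0)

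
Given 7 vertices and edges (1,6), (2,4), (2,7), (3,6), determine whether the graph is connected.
No, it has 3 components: {1, 3, 6}, {2, 4, 7}, {5}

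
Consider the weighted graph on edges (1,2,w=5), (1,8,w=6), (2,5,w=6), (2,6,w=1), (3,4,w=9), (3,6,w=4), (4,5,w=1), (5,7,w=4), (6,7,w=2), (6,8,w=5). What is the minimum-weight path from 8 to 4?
12 (path: 8 -> 6 -> 7 -> 5 -> 4; weights 5 + 2 + 4 + 1 = 12)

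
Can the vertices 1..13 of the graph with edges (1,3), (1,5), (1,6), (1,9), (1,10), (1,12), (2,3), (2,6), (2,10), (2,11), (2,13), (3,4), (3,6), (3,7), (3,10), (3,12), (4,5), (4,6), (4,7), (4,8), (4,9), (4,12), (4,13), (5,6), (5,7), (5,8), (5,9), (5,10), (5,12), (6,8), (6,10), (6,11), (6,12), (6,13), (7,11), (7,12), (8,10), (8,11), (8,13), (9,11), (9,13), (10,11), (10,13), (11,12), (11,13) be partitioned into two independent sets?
No (odd cycle of length 3: 9 -> 1 -> 5 -> 9)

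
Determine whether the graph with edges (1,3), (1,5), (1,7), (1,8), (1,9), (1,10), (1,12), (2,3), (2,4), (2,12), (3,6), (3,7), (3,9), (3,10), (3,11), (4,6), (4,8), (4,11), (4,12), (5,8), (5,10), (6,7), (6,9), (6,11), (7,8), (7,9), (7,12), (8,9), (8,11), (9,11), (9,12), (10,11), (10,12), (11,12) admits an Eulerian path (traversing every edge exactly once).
No (10 vertices have odd degree: {1, 2, 3, 4, 5, 6, 9, 10, 11, 12}; Eulerian path requires 0 or 2)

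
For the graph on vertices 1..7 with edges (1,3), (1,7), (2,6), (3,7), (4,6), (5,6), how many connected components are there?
2 (components: {1, 3, 7}, {2, 4, 5, 6})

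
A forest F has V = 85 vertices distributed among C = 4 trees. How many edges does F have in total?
81 (Each of the 4 component trees on V_i vertices has V_i - 1 edges; summing gives V - C = 85 - 4 = 81)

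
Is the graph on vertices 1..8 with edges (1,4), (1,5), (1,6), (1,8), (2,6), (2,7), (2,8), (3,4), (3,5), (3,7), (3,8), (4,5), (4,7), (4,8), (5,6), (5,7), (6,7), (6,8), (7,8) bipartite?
No (odd cycle of length 3: 5 -> 1 -> 6 -> 5)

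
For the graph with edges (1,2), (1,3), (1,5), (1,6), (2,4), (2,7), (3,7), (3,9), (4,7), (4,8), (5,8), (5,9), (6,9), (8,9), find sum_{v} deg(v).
28 (handshake: sum of degrees = 2|E| = 2 x 14 = 28)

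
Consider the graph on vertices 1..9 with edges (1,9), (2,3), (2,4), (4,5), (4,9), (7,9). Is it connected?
No, it has 3 components: {1, 2, 3, 4, 5, 7, 9}, {6}, {8}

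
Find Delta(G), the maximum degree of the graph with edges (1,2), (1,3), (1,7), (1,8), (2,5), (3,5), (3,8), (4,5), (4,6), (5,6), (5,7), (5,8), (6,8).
6 (attained at vertex 5)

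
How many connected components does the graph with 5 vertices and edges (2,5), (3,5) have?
3 (components: {1}, {2, 3, 5}, {4})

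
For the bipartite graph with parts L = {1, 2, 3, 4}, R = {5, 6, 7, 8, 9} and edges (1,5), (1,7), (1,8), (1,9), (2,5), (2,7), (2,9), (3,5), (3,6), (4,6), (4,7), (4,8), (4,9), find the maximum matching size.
4 (matching: (1,9), (2,7), (3,6), (4,8); upper bound min(|L|,|R|) = min(4,5) = 4)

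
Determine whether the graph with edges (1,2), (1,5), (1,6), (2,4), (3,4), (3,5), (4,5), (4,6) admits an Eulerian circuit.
No (2 vertices have odd degree: {1, 5}; Eulerian circuit requires 0)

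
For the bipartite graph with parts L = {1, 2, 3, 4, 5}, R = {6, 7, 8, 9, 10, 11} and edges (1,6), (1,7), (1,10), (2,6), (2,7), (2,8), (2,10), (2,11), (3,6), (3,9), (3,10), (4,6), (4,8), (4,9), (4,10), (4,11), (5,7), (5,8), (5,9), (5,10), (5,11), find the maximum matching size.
5 (matching: (1,10), (2,11), (3,9), (4,8), (5,7); upper bound min(|L|,|R|) = min(5,6) = 5)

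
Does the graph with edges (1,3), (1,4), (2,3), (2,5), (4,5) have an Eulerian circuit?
Yes (the graph is connected and all 5 vertices have even degree)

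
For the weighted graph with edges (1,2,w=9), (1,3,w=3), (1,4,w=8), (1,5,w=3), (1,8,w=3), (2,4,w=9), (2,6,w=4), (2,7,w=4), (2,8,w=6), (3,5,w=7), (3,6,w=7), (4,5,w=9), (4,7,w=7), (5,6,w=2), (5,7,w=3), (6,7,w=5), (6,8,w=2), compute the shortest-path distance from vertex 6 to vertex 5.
2 (path: 6 -> 5; weights 2 = 2)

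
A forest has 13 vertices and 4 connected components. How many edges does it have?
9 (Each of the 4 component trees on V_i vertices has V_i - 1 edges; summing gives V - C = 13 - 4 = 9)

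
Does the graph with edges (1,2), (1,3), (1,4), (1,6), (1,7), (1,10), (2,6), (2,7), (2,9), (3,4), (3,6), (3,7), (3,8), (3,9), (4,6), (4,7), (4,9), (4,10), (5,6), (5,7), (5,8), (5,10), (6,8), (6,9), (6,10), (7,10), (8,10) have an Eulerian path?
Yes — and in fact it has an Eulerian circuit (the graph is connected and all 10 vertices have even degree)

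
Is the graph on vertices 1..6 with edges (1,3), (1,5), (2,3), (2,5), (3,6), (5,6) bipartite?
Yes. Partition: {1, 2, 4, 6}, {3, 5}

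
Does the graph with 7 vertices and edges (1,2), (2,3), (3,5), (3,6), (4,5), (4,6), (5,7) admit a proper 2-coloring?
Yes. Partition: {1, 3, 4, 7}, {2, 5, 6}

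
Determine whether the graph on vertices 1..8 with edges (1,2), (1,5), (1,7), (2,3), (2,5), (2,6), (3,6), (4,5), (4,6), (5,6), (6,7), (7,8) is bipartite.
No (odd cycle of length 3: 2 -> 1 -> 5 -> 2)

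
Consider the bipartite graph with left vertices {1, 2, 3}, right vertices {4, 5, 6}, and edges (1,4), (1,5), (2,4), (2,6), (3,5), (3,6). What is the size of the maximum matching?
3 (matching: (1,5), (2,4), (3,6); upper bound min(|L|,|R|) = min(3,3) = 3)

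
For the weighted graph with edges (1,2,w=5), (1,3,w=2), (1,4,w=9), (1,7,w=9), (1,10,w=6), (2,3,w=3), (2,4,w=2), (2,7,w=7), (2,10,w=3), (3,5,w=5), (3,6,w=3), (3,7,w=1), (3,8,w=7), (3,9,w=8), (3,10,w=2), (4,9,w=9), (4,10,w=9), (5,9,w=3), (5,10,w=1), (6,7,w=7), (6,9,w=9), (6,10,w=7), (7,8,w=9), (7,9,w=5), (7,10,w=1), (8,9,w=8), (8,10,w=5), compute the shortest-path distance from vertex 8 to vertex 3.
7 (path: 8 -> 3; weights 7 = 7)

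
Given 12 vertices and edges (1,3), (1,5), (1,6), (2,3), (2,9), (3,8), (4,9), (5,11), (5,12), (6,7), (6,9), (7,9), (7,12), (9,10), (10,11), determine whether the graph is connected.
Yes (BFS from 1 visits [1, 3, 5, 6, 2, 8, 11, 12, 7, 9, 10, 4] — all 12 vertices reached)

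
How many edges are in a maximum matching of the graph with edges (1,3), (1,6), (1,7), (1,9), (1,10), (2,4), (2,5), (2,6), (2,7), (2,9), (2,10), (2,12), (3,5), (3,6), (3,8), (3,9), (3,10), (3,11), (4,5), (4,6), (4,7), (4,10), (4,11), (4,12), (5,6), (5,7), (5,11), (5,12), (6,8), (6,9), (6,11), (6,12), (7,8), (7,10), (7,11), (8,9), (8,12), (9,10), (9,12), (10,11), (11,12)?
6 (matching: (1,10), (2,7), (3,11), (4,5), (6,9), (8,12); upper bound floor(n/2) = floor(12/2) = 6)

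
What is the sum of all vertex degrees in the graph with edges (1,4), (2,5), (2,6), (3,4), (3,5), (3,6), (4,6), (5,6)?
16 (handshake: sum of degrees = 2|E| = 2 x 8 = 16)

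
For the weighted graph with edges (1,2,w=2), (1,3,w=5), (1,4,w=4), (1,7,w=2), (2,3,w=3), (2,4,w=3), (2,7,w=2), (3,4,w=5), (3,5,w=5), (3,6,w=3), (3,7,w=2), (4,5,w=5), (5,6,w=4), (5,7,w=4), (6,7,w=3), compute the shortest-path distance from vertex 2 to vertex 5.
6 (path: 2 -> 7 -> 5; weights 2 + 4 = 6)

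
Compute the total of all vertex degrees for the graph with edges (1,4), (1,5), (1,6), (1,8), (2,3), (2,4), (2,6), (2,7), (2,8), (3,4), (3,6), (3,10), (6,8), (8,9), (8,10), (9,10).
32 (handshake: sum of degrees = 2|E| = 2 x 16 = 32)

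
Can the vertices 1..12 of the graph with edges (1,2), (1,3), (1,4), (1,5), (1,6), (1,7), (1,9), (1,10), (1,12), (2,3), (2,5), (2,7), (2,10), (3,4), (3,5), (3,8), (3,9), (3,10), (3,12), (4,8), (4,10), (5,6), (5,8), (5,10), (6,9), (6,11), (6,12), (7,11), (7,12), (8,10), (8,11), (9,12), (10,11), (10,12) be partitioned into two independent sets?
No (odd cycle of length 3: 4 -> 1 -> 3 -> 4)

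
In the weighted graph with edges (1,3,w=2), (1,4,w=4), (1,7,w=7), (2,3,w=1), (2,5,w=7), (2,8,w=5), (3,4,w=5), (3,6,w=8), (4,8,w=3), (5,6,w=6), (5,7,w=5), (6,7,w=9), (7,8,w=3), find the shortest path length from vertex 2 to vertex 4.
6 (path: 2 -> 3 -> 4; weights 1 + 5 = 6)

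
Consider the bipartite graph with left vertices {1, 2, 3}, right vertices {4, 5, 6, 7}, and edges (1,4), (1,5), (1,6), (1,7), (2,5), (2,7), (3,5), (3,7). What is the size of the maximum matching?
3 (matching: (1,6), (2,7), (3,5); upper bound min(|L|,|R|) = min(3,4) = 3)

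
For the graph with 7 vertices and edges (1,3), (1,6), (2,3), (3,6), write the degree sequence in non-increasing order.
[3, 2, 2, 1, 0, 0, 0] (degrees: deg(1)=2, deg(2)=1, deg(3)=3, deg(4)=0, deg(5)=0, deg(6)=2, deg(7)=0)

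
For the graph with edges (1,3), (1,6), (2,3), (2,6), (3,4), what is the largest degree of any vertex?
3 (attained at vertex 3)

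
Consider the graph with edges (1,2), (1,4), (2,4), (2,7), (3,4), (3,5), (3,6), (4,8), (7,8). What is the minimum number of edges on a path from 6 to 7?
4 (path: 6 -> 3 -> 4 -> 2 -> 7, 4 edges)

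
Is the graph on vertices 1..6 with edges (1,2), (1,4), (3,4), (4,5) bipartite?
Yes. Partition: {1, 3, 5, 6}, {2, 4}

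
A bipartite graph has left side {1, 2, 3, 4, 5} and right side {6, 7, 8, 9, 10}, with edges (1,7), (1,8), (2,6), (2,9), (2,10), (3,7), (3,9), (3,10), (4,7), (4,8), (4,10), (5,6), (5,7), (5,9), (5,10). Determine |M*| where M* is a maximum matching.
5 (matching: (1,8), (2,10), (3,9), (4,7), (5,6); upper bound min(|L|,|R|) = min(5,5) = 5)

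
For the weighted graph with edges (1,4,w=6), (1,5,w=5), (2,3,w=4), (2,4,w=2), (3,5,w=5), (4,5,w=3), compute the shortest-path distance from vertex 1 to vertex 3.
10 (path: 1 -> 5 -> 3; weights 5 + 5 = 10)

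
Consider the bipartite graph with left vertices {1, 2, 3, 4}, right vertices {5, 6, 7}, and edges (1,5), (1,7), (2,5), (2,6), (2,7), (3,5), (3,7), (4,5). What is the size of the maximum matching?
3 (matching: (1,7), (2,6), (3,5); upper bound min(|L|,|R|) = min(4,3) = 3)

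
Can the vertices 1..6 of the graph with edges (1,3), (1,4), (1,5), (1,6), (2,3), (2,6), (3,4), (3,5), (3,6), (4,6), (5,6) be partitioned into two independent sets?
No (odd cycle of length 3: 3 -> 1 -> 5 -> 3)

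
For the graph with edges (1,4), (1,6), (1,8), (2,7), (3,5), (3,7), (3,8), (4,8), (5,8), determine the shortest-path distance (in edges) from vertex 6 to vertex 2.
5 (path: 6 -> 1 -> 8 -> 3 -> 7 -> 2, 5 edges)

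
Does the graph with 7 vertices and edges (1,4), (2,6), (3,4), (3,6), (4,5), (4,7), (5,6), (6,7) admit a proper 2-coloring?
Yes. Partition: {1, 2, 3, 5, 7}, {4, 6}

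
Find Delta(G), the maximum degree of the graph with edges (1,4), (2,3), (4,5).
2 (attained at vertex 4)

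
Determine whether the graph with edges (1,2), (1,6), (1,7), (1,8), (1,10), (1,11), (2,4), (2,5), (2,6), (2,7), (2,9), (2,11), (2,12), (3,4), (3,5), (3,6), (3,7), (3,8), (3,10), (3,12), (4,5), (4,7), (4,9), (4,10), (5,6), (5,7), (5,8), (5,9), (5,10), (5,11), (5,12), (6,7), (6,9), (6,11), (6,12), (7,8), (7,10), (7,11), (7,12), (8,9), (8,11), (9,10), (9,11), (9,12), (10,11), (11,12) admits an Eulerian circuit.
No (4 vertices have odd degree: {3, 10, 11, 12}; Eulerian circuit requires 0)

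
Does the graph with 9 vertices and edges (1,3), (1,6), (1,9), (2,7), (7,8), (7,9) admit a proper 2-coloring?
Yes. Partition: {1, 4, 5, 7}, {2, 3, 6, 8, 9}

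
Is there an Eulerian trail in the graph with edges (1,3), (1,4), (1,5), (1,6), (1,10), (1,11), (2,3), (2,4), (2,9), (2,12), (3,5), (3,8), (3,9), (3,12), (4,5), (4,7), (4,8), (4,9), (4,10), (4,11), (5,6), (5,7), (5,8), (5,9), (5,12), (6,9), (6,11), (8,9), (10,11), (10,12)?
Yes — and in fact it has an Eulerian circuit (the graph is connected and all 12 vertices have even degree)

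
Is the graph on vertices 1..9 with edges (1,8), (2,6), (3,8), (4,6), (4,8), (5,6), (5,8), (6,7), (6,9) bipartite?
Yes. Partition: {1, 2, 3, 4, 5, 7, 9}, {6, 8}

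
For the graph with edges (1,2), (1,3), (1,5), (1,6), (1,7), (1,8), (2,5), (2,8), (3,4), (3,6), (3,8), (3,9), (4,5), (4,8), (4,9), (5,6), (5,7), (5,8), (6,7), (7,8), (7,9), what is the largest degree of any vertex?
6 (attained at vertices 1, 5, 8)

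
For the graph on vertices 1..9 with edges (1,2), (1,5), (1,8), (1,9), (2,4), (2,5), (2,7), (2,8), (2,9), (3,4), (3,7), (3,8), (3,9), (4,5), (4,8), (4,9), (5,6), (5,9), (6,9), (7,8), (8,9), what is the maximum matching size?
4 (matching: (1,8), (2,9), (3,7), (5,6); upper bound floor(n/2) = floor(9/2) = 4)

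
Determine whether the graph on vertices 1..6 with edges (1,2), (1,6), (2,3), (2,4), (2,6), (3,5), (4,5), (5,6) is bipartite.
No (odd cycle of length 3: 6 -> 1 -> 2 -> 6)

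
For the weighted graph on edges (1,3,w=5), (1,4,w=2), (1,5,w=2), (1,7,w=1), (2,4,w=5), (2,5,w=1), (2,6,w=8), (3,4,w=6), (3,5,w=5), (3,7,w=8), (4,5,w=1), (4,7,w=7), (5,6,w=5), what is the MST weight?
15 (MST edges: (1,3,w=5), (1,4,w=2), (1,7,w=1), (2,5,w=1), (4,5,w=1), (5,6,w=5); sum of weights 5 + 2 + 1 + 1 + 1 + 5 = 15)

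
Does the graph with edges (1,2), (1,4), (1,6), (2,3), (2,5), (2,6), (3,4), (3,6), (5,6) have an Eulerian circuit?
No (2 vertices have odd degree: {1, 3}; Eulerian circuit requires 0)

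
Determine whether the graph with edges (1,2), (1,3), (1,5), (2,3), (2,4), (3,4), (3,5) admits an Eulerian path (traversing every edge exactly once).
Yes (the graph is connected and exactly 2 vertices have odd degree: {1, 2}; any Eulerian path must start and end at those)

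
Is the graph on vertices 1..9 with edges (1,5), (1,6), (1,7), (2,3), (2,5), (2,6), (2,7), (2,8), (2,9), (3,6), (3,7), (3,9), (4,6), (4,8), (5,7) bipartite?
No (odd cycle of length 3: 5 -> 1 -> 7 -> 5)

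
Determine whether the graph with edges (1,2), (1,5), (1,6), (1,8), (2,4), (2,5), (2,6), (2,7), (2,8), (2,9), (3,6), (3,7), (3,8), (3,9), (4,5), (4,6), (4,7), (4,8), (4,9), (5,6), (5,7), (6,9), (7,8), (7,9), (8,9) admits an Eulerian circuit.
No (2 vertices have odd degree: {2, 5}; Eulerian circuit requires 0)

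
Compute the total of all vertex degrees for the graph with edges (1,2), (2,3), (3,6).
6 (handshake: sum of degrees = 2|E| = 2 x 3 = 6)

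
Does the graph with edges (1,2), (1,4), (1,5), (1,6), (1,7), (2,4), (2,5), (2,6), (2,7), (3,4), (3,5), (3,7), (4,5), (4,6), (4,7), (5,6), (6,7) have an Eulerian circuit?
No (6 vertices have odd degree: {1, 2, 3, 5, 6, 7}; Eulerian circuit requires 0)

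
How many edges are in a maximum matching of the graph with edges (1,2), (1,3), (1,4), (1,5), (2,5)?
2 (matching: (1,4), (2,5); upper bound floor(n/2) = floor(5/2) = 2)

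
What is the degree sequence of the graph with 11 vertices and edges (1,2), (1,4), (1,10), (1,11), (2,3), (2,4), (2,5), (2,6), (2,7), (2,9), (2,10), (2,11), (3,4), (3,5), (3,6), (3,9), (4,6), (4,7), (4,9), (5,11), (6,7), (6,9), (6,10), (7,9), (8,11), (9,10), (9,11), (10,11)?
[9, 7, 6, 6, 6, 5, 5, 4, 4, 3, 1] (degrees: deg(1)=4, deg(2)=9, deg(3)=5, deg(4)=6, deg(5)=3, deg(6)=6, deg(7)=4, deg(8)=1, deg(9)=7, deg(10)=5, deg(11)=6)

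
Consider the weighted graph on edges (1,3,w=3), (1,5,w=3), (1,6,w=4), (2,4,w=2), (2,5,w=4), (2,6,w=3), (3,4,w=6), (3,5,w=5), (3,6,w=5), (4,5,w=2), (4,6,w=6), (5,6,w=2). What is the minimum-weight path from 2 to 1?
7 (path: 2 -> 6 -> 1; weights 3 + 4 = 7)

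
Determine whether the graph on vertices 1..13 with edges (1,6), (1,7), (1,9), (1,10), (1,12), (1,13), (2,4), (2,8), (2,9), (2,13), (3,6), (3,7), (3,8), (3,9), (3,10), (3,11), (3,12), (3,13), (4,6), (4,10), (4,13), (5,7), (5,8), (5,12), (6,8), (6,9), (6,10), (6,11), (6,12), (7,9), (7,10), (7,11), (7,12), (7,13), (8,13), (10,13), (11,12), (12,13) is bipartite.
No (odd cycle of length 3: 6 -> 1 -> 9 -> 6)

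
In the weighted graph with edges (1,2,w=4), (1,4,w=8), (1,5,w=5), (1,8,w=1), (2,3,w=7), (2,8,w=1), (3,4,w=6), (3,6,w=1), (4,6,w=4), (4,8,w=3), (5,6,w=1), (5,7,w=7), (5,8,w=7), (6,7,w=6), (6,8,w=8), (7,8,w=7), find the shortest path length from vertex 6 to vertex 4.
4 (path: 6 -> 4; weights 4 = 4)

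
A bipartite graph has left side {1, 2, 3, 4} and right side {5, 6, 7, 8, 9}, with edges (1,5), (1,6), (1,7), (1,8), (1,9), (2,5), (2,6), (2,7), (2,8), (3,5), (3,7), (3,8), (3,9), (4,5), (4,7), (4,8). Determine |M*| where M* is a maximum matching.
4 (matching: (1,9), (2,6), (3,7), (4,8); upper bound min(|L|,|R|) = min(4,5) = 4)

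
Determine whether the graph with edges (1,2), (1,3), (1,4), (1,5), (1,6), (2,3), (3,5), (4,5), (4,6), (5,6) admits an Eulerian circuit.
No (4 vertices have odd degree: {1, 3, 4, 6}; Eulerian circuit requires 0)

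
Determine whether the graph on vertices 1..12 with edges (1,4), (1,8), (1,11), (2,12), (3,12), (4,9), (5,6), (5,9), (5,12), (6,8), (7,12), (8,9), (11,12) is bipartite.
Yes. Partition: {1, 6, 9, 10, 12}, {2, 3, 4, 5, 7, 8, 11}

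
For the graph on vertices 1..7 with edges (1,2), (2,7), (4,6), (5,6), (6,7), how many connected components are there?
2 (components: {1, 2, 4, 5, 6, 7}, {3})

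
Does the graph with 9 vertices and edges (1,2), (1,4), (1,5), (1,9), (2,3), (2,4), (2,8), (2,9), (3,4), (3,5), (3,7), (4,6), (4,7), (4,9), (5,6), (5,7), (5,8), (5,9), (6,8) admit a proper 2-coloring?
No (odd cycle of length 3: 9 -> 1 -> 5 -> 9)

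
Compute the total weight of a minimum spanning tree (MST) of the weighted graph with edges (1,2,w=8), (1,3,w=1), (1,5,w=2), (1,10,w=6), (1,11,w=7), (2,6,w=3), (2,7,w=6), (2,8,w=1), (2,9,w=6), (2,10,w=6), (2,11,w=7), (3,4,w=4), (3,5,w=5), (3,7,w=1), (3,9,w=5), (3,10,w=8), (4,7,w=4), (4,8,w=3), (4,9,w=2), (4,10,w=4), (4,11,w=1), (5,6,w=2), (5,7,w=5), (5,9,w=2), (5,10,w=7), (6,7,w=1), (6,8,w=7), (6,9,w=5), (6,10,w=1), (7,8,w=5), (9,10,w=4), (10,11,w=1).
14 (MST edges: (1,3,w=1), (1,5,w=2), (2,6,w=3), (2,8,w=1), (3,7,w=1), (4,9,w=2), (4,11,w=1), (6,7,w=1), (6,10,w=1), (10,11,w=1); sum of weights 1 + 2 + 3 + 1 + 1 + 2 + 1 + 1 + 1 + 1 = 14)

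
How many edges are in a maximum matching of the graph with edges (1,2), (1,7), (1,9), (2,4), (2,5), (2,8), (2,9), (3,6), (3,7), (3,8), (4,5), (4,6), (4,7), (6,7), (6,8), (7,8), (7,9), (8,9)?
4 (matching: (2,5), (3,8), (4,6), (7,9); upper bound floor(n/2) = floor(9/2) = 4)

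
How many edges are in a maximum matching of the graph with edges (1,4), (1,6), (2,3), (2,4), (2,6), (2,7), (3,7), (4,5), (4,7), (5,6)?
3 (matching: (2,6), (3,7), (4,5); upper bound floor(n/2) = floor(7/2) = 3)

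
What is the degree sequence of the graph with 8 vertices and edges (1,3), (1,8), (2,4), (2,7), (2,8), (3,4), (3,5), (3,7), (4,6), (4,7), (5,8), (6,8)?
[4, 4, 4, 3, 3, 2, 2, 2] (degrees: deg(1)=2, deg(2)=3, deg(3)=4, deg(4)=4, deg(5)=2, deg(6)=2, deg(7)=3, deg(8)=4)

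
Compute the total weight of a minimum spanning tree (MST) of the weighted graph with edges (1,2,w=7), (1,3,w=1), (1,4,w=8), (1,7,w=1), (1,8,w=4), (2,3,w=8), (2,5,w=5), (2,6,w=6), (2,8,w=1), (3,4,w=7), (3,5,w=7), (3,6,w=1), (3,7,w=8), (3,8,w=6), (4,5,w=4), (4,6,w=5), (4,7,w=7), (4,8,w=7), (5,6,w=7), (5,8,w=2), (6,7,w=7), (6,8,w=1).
11 (MST edges: (1,3,w=1), (1,7,w=1), (2,8,w=1), (3,6,w=1), (4,5,w=4), (5,8,w=2), (6,8,w=1); sum of weights 1 + 1 + 1 + 1 + 4 + 2 + 1 = 11)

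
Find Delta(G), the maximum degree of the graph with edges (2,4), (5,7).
1 (attained at vertices 2, 4, 5, 7)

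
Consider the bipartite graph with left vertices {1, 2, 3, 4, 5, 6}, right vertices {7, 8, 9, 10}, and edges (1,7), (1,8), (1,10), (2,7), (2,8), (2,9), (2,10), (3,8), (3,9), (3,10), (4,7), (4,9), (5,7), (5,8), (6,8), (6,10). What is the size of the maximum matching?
4 (matching: (1,10), (2,9), (3,8), (4,7); upper bound min(|L|,|R|) = min(6,4) = 4)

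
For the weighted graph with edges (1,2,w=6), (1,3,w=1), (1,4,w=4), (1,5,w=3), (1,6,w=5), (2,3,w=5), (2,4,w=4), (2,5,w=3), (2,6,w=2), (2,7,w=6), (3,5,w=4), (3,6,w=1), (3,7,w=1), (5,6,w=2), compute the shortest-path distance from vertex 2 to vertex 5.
3 (path: 2 -> 5; weights 3 = 3)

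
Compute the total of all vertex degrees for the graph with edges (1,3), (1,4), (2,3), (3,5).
8 (handshake: sum of degrees = 2|E| = 2 x 4 = 8)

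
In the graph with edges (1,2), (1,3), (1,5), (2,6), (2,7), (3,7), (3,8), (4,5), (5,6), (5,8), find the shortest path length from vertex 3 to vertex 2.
2 (path: 3 -> 1 -> 2, 2 edges)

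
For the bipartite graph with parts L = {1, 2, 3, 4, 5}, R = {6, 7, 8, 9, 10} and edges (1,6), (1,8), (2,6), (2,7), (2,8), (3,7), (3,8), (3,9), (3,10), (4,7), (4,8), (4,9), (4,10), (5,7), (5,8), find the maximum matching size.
5 (matching: (1,8), (2,6), (3,10), (4,9), (5,7); upper bound min(|L|,|R|) = min(5,5) = 5)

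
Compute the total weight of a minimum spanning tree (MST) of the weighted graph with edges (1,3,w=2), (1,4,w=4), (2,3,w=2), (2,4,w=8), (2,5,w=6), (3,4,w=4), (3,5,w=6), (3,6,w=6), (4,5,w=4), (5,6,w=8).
18 (MST edges: (1,3,w=2), (1,4,w=4), (2,3,w=2), (3,6,w=6), (4,5,w=4); sum of weights 2 + 4 + 2 + 6 + 4 = 18)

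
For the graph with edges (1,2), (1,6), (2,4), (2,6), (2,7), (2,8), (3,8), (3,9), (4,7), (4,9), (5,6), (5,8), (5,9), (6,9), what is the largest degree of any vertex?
5 (attained at vertex 2)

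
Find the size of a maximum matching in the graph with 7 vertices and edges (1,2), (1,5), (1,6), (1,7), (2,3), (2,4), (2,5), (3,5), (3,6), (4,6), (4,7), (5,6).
3 (matching: (2,5), (3,6), (4,7); upper bound floor(n/2) = floor(7/2) = 3)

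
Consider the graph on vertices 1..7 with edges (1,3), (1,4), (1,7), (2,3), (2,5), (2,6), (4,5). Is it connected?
Yes (BFS from 1 visits [1, 3, 4, 7, 2, 5, 6] — all 7 vertices reached)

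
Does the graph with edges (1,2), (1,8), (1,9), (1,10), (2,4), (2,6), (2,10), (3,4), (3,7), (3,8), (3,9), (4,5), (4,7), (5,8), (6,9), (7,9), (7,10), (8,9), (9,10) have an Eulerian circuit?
Yes (the graph is connected and all 10 vertices have even degree)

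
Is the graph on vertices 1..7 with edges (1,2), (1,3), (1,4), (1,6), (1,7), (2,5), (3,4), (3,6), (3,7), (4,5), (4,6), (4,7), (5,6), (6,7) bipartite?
No (odd cycle of length 3: 6 -> 1 -> 3 -> 6)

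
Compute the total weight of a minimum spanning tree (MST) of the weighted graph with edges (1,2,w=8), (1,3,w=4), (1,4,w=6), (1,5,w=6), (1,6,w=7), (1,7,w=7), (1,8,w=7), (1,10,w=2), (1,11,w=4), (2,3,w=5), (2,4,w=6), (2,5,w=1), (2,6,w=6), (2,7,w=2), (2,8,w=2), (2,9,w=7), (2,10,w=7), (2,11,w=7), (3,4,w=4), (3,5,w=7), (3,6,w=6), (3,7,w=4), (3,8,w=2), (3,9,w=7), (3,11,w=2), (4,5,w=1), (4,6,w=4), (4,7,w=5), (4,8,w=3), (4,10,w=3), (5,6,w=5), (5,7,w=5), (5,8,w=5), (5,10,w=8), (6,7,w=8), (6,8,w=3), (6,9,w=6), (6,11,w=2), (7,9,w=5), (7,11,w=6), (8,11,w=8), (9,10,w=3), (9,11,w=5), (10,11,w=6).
20 (MST edges: (1,10,w=2), (2,5,w=1), (2,7,w=2), (2,8,w=2), (3,8,w=2), (3,11,w=2), (4,5,w=1), (4,10,w=3), (6,11,w=2), (9,10,w=3); sum of weights 2 + 1 + 2 + 2 + 2 + 2 + 1 + 3 + 2 + 3 = 20)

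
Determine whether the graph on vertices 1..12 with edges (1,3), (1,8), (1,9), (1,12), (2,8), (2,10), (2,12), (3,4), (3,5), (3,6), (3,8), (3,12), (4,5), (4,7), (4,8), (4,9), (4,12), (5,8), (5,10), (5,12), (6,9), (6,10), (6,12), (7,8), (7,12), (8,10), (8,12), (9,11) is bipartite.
No (odd cycle of length 3: 12 -> 1 -> 3 -> 12)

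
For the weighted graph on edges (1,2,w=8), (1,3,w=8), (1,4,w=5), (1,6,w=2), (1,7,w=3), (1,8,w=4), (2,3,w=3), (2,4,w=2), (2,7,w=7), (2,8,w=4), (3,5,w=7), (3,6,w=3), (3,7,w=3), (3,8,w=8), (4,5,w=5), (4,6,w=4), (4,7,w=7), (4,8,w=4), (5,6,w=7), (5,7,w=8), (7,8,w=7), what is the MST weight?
22 (MST edges: (1,6,w=2), (1,7,w=3), (1,8,w=4), (2,3,w=3), (2,4,w=2), (3,7,w=3), (4,5,w=5); sum of weights 2 + 3 + 4 + 3 + 2 + 3 + 5 = 22)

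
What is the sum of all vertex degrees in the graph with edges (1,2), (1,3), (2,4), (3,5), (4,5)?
10 (handshake: sum of degrees = 2|E| = 2 x 5 = 10)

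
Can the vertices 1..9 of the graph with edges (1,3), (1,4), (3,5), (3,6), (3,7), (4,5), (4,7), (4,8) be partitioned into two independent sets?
Yes. Partition: {1, 2, 5, 6, 7, 8, 9}, {3, 4}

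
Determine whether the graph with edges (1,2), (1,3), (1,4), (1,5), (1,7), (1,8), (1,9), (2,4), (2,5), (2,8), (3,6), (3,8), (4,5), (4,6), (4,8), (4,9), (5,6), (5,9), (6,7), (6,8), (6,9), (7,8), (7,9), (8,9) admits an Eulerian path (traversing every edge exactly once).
No (4 vertices have odd degree: {1, 3, 5, 8}; Eulerian path requires 0 or 2)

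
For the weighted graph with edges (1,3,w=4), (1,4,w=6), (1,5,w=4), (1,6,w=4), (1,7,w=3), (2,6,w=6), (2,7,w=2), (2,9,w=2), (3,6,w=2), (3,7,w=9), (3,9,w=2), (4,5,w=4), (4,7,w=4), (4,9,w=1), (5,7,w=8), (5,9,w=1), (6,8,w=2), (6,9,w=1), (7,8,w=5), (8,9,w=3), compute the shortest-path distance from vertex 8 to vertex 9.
3 (path: 8 -> 9; weights 3 = 3)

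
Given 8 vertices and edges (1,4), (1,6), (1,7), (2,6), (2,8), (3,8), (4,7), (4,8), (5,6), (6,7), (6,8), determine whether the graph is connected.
Yes (BFS from 1 visits [1, 4, 6, 7, 8, 2, 5, 3] — all 8 vertices reached)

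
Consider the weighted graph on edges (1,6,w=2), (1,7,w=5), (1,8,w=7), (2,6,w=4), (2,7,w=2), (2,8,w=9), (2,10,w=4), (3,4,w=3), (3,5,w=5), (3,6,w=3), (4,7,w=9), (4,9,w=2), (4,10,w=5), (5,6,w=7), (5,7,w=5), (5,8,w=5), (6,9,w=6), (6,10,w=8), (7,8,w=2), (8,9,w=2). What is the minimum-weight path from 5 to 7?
5 (path: 5 -> 7; weights 5 = 5)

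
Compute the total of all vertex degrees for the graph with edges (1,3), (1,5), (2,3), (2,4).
8 (handshake: sum of degrees = 2|E| = 2 x 4 = 8)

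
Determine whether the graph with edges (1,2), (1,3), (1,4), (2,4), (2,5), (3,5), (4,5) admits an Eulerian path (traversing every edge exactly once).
No (4 vertices have odd degree: {1, 2, 4, 5}; Eulerian path requires 0 or 2)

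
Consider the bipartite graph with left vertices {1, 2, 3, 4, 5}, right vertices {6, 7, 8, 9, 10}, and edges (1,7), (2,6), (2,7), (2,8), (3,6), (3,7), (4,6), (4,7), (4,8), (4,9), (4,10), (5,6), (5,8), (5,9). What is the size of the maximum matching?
5 (matching: (1,7), (2,8), (3,6), (4,10), (5,9); upper bound min(|L|,|R|) = min(5,5) = 5)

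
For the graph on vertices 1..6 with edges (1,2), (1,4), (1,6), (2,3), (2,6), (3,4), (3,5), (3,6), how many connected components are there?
1 (components: {1, 2, 3, 4, 5, 6})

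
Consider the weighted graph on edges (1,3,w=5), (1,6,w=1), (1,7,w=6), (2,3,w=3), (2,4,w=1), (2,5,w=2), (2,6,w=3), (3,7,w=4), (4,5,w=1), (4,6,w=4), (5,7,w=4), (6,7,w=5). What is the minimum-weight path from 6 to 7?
5 (path: 6 -> 7; weights 5 = 5)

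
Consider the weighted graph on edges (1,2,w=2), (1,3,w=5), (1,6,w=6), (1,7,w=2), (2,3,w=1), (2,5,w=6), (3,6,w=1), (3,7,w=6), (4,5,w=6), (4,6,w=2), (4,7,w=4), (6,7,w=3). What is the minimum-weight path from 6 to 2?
2 (path: 6 -> 3 -> 2; weights 1 + 1 = 2)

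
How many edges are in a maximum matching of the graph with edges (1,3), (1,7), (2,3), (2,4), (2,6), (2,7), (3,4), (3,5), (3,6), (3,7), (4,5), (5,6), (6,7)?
3 (matching: (2,4), (3,5), (6,7); upper bound floor(n/2) = floor(7/2) = 3)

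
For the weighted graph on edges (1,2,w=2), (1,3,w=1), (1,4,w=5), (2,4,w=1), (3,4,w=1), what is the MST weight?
3 (MST edges: (1,3,w=1), (2,4,w=1), (3,4,w=1); sum of weights 1 + 1 + 1 = 3)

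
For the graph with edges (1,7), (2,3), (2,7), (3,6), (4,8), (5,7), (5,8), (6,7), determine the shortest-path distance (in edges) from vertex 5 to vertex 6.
2 (path: 5 -> 7 -> 6, 2 edges)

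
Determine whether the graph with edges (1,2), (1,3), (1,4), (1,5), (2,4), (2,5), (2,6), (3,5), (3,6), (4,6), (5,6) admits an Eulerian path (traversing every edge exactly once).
Yes (the graph is connected and exactly 2 vertices have odd degree: {3, 4}; any Eulerian path must start and end at those)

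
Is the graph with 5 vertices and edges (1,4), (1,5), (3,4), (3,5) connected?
No, it has 2 components: {1, 3, 4, 5}, {2}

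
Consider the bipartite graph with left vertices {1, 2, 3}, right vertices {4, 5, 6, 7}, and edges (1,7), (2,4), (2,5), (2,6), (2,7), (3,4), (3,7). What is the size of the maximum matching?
3 (matching: (1,7), (2,6), (3,4); upper bound min(|L|,|R|) = min(3,4) = 3)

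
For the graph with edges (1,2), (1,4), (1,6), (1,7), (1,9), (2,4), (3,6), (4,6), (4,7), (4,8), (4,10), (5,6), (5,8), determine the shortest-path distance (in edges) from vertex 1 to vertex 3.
2 (path: 1 -> 6 -> 3, 2 edges)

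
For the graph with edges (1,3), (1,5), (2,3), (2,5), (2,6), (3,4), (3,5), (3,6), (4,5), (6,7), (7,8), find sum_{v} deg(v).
22 (handshake: sum of degrees = 2|E| = 2 x 11 = 22)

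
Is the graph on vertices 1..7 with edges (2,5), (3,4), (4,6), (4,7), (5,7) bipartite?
Yes. Partition: {1, 2, 3, 6, 7}, {4, 5}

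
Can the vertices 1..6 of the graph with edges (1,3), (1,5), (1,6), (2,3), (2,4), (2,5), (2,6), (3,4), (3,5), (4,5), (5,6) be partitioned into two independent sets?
No (odd cycle of length 3: 5 -> 1 -> 3 -> 5)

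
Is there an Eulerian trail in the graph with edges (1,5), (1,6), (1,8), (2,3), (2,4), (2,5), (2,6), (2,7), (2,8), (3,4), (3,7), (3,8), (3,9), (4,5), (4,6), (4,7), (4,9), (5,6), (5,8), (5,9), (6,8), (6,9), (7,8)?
Yes (the graph is connected and exactly 2 vertices have odd degree: {1, 3}; any Eulerian path must start and end at those)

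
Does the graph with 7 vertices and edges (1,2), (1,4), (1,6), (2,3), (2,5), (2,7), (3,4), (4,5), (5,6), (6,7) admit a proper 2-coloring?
Yes. Partition: {1, 3, 5, 7}, {2, 4, 6}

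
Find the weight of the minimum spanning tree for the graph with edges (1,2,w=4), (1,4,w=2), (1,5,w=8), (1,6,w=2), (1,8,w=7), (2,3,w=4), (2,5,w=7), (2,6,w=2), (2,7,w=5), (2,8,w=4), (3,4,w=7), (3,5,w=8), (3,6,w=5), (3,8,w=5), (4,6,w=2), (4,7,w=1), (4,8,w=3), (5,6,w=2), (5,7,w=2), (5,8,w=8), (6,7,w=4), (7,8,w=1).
14 (MST edges: (1,4,w=2), (1,6,w=2), (2,3,w=4), (2,6,w=2), (4,7,w=1), (5,6,w=2), (7,8,w=1); sum of weights 2 + 2 + 4 + 2 + 1 + 2 + 1 = 14)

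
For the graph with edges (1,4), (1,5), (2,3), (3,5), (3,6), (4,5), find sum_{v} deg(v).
12 (handshake: sum of degrees = 2|E| = 2 x 6 = 12)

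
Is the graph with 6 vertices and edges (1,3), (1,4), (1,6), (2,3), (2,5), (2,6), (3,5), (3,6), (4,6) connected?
Yes (BFS from 1 visits [1, 3, 4, 6, 2, 5] — all 6 vertices reached)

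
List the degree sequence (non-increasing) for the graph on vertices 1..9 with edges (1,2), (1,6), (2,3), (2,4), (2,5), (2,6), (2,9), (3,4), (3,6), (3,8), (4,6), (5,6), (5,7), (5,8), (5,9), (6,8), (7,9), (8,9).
[6, 6, 5, 4, 4, 4, 3, 2, 2] (degrees: deg(1)=2, deg(2)=6, deg(3)=4, deg(4)=3, deg(5)=5, deg(6)=6, deg(7)=2, deg(8)=4, deg(9)=4)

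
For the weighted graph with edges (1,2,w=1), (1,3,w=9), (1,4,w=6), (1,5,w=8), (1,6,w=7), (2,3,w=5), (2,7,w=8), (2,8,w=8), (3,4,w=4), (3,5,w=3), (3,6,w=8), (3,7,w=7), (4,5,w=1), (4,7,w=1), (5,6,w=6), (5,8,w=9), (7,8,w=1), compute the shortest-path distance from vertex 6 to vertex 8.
9 (path: 6 -> 5 -> 4 -> 7 -> 8; weights 6 + 1 + 1 + 1 = 9)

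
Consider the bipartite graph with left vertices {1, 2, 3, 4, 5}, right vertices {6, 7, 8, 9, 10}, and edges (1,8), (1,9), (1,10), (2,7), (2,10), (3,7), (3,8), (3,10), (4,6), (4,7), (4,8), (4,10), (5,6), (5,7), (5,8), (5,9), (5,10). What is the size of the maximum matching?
5 (matching: (1,10), (2,7), (3,8), (4,6), (5,9); upper bound min(|L|,|R|) = min(5,5) = 5)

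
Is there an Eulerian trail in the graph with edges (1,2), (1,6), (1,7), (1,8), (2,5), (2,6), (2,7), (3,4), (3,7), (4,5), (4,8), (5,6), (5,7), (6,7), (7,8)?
Yes (the graph is connected and exactly 2 vertices have odd degree: {4, 8}; any Eulerian path must start and end at those)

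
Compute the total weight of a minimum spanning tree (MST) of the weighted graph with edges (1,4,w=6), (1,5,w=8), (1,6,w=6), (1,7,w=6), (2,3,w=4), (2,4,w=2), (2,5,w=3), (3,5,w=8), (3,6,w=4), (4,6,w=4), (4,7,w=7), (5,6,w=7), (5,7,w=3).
22 (MST edges: (1,4,w=6), (2,3,w=4), (2,4,w=2), (2,5,w=3), (3,6,w=4), (5,7,w=3); sum of weights 6 + 4 + 2 + 3 + 4 + 3 = 22)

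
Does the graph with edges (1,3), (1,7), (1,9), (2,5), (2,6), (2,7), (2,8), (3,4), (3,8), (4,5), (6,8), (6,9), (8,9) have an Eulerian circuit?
No (4 vertices have odd degree: {1, 3, 6, 9}; Eulerian circuit requires 0)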